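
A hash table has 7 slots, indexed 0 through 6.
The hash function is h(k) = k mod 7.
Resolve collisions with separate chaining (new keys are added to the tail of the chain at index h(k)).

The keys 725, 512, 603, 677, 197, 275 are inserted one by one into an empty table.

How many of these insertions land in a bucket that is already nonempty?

2

725 -> bucket 4
512 -> bucket 1
603 -> bucket 1 (collision)
677 -> bucket 5
197 -> bucket 1 (collision)
275 -> bucket 2
Final buckets:
0: .
1: 512 -> 603 -> 197
2: 275
3: .
4: 725
5: 677
6: .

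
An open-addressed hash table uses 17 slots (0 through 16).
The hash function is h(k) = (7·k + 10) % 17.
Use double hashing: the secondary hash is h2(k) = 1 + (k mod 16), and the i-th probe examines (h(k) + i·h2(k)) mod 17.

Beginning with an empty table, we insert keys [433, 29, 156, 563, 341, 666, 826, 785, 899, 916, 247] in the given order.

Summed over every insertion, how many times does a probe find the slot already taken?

3

433: h=15 → slot 15
29: h=9 → slot 9
156: h=14 → slot 14
563: h=7 → slot 7
341: h=0 → slot 0
666: h=14, h2=11, probe 14,8 → slot 8
826: h=12 → slot 12
785: h=14, h2=2, probe 14,16 → slot 16
899: h=13 → slot 13
916: h=13, h2=5, probe 13,1 → slot 1
247: h=5 → slot 5
Table: [341, 916, —, —, —, 247, —, 563, 666, 29, —, —, 826, 899, 156, 433, 785]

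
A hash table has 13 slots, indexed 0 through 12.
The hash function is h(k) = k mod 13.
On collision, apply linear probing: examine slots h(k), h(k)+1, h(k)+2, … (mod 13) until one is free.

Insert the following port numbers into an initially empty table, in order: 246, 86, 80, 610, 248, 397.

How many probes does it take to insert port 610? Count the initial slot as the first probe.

2

246: h=12 → slot 12
86: h=8 → slot 8
80: h=2 → slot 2
610: h=12, probe 12,0 → slot 0
248: h=1 → slot 1
397: h=7 → slot 7
Table: [610, 248, 80, ., ., ., ., 397, 86, ., ., ., 246]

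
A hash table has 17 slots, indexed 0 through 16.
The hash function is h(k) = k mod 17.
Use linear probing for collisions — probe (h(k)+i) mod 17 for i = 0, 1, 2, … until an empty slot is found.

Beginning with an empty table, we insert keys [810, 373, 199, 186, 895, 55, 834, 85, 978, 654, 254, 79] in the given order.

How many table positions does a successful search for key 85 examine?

3

810: h=11 => slot 11
373: h=16 => slot 16
199: h=12 => slot 12
186: h=16, probe 16,0 => slot 0
895: h=11, probe 11,12,13 => slot 13
55: h=4 => slot 4
834: h=1 => slot 1
85: h=0, probe 0,1,2 => slot 2
978: h=9 => slot 9
654: h=8 => slot 8
254: h=16, probe 16,0,1,2,3 => slot 3
79: h=11, probe 11,12,13,14 => slot 14
Table: [186, 834, 85, 254, 55, ∅, ∅, ∅, 654, 978, ∅, 810, 199, 895, 79, ∅, 373]
Lookup 85: h=0, probe 0,1,2 → found at 2.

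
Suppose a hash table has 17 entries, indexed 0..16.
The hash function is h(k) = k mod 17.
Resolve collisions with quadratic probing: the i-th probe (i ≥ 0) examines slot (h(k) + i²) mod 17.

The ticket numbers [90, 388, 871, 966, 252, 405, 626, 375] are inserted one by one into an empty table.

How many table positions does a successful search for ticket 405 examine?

4

90: h=5 -> slot 5
388: h=14 -> slot 14
871: h=4 -> slot 4
966: h=14, probe 14,15 -> slot 15
252: h=14, probe 14,15,1 -> slot 1
405: h=14, probe 14,15,1,6 -> slot 6
626: h=14, probe 14,15,1,6,13 -> slot 13
375: h=1, probe 1,2 -> slot 2
Table: [∅, 252, 375, ∅, 871, 90, 405, ∅, ∅, ∅, ∅, ∅, ∅, 626, 388, 966, ∅]
Lookup 405: h=14, probe 14,15,1,6 → found at 6.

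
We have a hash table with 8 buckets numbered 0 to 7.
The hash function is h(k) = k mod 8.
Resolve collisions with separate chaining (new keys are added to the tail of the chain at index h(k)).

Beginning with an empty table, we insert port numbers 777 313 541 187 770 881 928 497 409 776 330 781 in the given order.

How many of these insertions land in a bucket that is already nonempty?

Insert 777: h=1, bucket 1 empty -> new chain.
Insert 313: h=1, bucket 1 nonempty -> append to chain.
Insert 541: h=5, bucket 5 empty -> new chain.
Insert 187: h=3, bucket 3 empty -> new chain.
Insert 770: h=2, bucket 2 empty -> new chain.
Insert 881: h=1, bucket 1 nonempty -> append to chain.
Insert 928: h=0, bucket 0 empty -> new chain.
Insert 497: h=1, bucket 1 nonempty -> append to chain.
Insert 409: h=1, bucket 1 nonempty -> append to chain.
Insert 776: h=0, bucket 0 nonempty -> append to chain.
Insert 330: h=2, bucket 2 nonempty -> append to chain.
Insert 781: h=5, bucket 5 nonempty -> append to chain.
Final buckets:
0: 928 -> 776
1: 777 -> 313 -> 881 -> 497 -> 409
2: 770 -> 330
3: 187
4: -
5: 541 -> 781
6: -
7: -

7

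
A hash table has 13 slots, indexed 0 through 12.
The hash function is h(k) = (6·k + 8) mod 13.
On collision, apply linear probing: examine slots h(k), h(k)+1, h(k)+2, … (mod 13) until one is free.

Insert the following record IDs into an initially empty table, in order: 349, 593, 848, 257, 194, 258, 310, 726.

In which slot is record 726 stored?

Insert 349: h=9, slot 9 empty → index 9.
Insert 593: h=4, slot 4 empty → index 4.
Insert 848: h=0, slot 0 empty → index 0.
Insert 257: h=3, slot 3 empty → index 3.
Insert 194: h=2, slot 2 empty → index 2.
Insert 258: h=9, slot 9 occupied → index 10.
Insert 310: h=9, slots 9,10 occupied → index 11.
Insert 726: h=9, slots 9,10,11 occupied → index 12.
Table: [848, ., 194, 257, 593, ., ., ., ., 349, 258, 310, 726]

12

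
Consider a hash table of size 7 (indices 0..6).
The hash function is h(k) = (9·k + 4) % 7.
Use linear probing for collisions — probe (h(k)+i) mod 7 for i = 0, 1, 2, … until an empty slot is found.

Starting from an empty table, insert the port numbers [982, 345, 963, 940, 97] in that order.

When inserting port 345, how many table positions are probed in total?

2

Insert 982: h=1, slot 1 empty -> index 1.
Insert 345: h=1, slot 1 occupied -> index 2.
Insert 963: h=5, slot 5 empty -> index 5.
Insert 940: h=1, slots 1,2 occupied -> index 3.
Insert 97: h=2, slots 2,3 occupied -> index 4.
Table: [_, 982, 345, 940, 97, 963, _]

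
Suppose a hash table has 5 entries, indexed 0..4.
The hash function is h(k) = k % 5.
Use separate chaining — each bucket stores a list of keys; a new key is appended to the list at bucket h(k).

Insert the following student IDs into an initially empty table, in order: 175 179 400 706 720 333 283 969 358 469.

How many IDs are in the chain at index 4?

3

175 → bucket 0
179 → bucket 4
400 → bucket 0 (collision)
706 → bucket 1
720 → bucket 0 (collision)
333 → bucket 3
283 → bucket 3 (collision)
969 → bucket 4 (collision)
358 → bucket 3 (collision)
469 → bucket 4 (collision)
Final buckets:
0: 175 -> 400 -> 720
1: 706
2: _
3: 333 -> 283 -> 358
4: 179 -> 969 -> 469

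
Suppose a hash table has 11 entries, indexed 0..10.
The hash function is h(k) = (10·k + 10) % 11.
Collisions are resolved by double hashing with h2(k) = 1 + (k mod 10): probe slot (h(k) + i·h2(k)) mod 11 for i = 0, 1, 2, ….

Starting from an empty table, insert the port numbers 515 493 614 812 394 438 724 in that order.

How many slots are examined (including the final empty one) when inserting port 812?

2

515 hashes to 1; slot 1 is free -> place at 1.
493 hashes to 1, h2=4; 1 taken -> place at 5.
614 hashes to 1, h2=5; 1 taken -> place at 6.
812 hashes to 1, h2=3; 1 taken -> place at 4.
394 hashes to 1, h2=5; 1,6 taken -> place at 0.
438 hashes to 1, h2=9; 1 taken -> place at 10.
724 hashes to 1, h2=5; 1,6,0,5,10,4 taken -> place at 9.
Table: [394, 515, _, _, 812, 493, 614, _, _, 724, 438]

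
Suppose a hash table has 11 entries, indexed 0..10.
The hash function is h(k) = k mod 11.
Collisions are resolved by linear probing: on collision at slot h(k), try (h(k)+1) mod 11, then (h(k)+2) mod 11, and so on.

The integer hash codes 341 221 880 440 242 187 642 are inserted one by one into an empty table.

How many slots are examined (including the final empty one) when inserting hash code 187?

6

341 hashes to 0; slot 0 is free → place at 0.
221 hashes to 1; slot 1 is free → place at 1.
880 hashes to 0; 0,1 taken → place at 2.
440 hashes to 0; 0,1,2 taken → place at 3.
242 hashes to 0; 0,1,2,3 taken → place at 4.
187 hashes to 0; 0,1,2,3,4 taken → place at 5.
642 hashes to 4; 4,5 taken → place at 6.
Table: [341, 221, 880, 440, 242, 187, 642, _, _, _, _]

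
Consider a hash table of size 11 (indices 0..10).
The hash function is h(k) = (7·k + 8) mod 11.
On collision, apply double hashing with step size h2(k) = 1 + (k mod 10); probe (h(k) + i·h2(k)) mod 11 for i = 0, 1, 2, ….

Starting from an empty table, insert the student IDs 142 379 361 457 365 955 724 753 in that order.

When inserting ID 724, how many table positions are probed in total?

3

142 hashes to 1; slot 1 is free → place at 1.
379 hashes to 10; slot 10 is free → place at 10.
361 hashes to 5; slot 5 is free → place at 5.
457 hashes to 6; slot 6 is free → place at 6.
365 hashes to 0; slot 0 is free → place at 0.
955 hashes to 5, h2=6; 5,0,6,1 taken → place at 7.
724 hashes to 5, h2=5; 5,10 taken → place at 4.
753 hashes to 10, h2=4; 10 taken → place at 3.
Table: [365, 142, ., 753, 724, 361, 457, 955, ., ., 379]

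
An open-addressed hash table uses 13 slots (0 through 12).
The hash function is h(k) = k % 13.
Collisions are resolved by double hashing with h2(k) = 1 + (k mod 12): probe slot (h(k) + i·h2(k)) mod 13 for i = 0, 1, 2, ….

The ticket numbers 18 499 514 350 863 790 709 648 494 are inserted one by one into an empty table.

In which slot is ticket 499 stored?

0

18: h=5 => slot 5
499: h=5, h2=8, probe 5,0 => slot 0
514: h=7 => slot 7
350: h=12 => slot 12
863: h=5, h2=12, probe 5,4 => slot 4
790: h=10 => slot 10
709: h=7, h2=2, probe 7,9 => slot 9
648: h=11 => slot 11
494: h=0, h2=3, probe 0,3 => slot 3
Table: [499, ∅, ∅, 494, 863, 18, ∅, 514, ∅, 709, 790, 648, 350]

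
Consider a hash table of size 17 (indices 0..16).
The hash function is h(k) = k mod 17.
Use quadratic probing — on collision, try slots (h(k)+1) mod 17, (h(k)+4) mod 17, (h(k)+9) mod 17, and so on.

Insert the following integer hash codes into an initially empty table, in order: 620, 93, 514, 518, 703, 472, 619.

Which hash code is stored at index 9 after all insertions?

93

620 hashes to 8; slot 8 is free → place at 8.
93 hashes to 8; 8 taken → place at 9.
514 hashes to 4; slot 4 is free → place at 4.
518 hashes to 8; 8,9 taken → place at 12.
703 hashes to 6; slot 6 is free → place at 6.
472 hashes to 13; slot 13 is free → place at 13.
619 hashes to 7; slot 7 is free → place at 7.
Table: [∅, ∅, ∅, ∅, 514, ∅, 703, 619, 620, 93, ∅, ∅, 518, 472, ∅, ∅, ∅]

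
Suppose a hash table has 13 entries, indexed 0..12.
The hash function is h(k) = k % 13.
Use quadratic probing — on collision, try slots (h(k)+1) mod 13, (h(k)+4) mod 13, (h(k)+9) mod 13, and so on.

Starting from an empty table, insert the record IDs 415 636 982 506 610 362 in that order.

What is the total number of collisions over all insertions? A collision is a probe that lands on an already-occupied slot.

6

415: h=12 → slot 12
636: h=12, probe 12,0 → slot 0
982: h=7 → slot 7
506: h=12, probe 12,0,3 → slot 3
610: h=12, probe 12,0,3,8 → slot 8
362: h=11 → slot 11
Table: [636, —, —, 506, —, —, —, 982, 610, —, —, 362, 415]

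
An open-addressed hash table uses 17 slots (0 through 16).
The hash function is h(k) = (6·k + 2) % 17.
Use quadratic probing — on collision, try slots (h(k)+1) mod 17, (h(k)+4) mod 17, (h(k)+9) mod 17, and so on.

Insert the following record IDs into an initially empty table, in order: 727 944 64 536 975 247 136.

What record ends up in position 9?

247

Insert 727: h=12, slot 12 empty => index 12.
Insert 944: h=5, slot 5 empty => index 5.
Insert 64: h=12, slot 12 occupied => index 13.
Insert 536: h=5, slot 5 occupied => index 6.
Insert 975: h=4, slot 4 empty => index 4.
Insert 247: h=5, slots 5,6 occupied => index 9.
Insert 136: h=2, slot 2 empty => index 2.
Table: [_, _, 136, _, 975, 944, 536, _, _, 247, _, _, 727, 64, _, _, _]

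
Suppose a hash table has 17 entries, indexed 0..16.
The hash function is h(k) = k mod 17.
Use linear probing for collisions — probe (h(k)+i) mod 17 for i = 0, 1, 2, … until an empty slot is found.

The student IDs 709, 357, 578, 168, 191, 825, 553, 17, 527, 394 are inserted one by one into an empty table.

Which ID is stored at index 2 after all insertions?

709 hashes to 12; slot 12 is free -> place at 12.
357 hashes to 0; slot 0 is free -> place at 0.
578 hashes to 0; 0 taken -> place at 1.
168 hashes to 15; slot 15 is free -> place at 15.
191 hashes to 4; slot 4 is free -> place at 4.
825 hashes to 9; slot 9 is free -> place at 9.
553 hashes to 9; 9 taken -> place at 10.
17 hashes to 0; 0,1 taken -> place at 2.
527 hashes to 0; 0,1,2 taken -> place at 3.
394 hashes to 3; 3,4 taken -> place at 5.
Table: [357, 578, 17, 527, 191, 394, _, _, _, 825, 553, _, 709, _, _, 168, _]

17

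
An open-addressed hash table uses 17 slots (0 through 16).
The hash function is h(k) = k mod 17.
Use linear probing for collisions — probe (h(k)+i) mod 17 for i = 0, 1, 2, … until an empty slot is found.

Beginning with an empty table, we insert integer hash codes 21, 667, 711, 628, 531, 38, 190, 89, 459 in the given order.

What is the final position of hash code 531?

21 hashes to 4; slot 4 is free -> place at 4.
667 hashes to 4; 4 taken -> place at 5.
711 hashes to 14; slot 14 is free -> place at 14.
628 hashes to 16; slot 16 is free -> place at 16.
531 hashes to 4; 4,5 taken -> place at 6.
38 hashes to 4; 4,5,6 taken -> place at 7.
190 hashes to 3; slot 3 is free -> place at 3.
89 hashes to 4; 4,5,6,7 taken -> place at 8.
459 hashes to 0; slot 0 is free -> place at 0.
Table: [459, —, —, 190, 21, 667, 531, 38, 89, —, —, —, —, —, 711, —, 628]

6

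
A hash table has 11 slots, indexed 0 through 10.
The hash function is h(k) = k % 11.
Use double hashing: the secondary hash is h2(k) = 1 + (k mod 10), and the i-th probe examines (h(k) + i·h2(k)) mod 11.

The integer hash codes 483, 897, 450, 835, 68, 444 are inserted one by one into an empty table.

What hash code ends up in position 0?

483 hashes to 10; slot 10 is free => place at 10.
897 hashes to 6; slot 6 is free => place at 6.
450 hashes to 10, h2=1; 10 taken => place at 0.
835 hashes to 10, h2=6; 10 taken => place at 5.
68 hashes to 2; slot 2 is free => place at 2.
444 hashes to 4; slot 4 is free => place at 4.
Table: [450, ., 68, ., 444, 835, 897, ., ., ., 483]

450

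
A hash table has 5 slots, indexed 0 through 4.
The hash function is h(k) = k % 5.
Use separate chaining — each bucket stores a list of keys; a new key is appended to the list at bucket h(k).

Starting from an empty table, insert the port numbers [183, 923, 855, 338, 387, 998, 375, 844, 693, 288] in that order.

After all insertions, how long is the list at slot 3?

6

183 → bucket 3
923 → bucket 3 (collision)
855 → bucket 0
338 → bucket 3 (collision)
387 → bucket 2
998 → bucket 3 (collision)
375 → bucket 0 (collision)
844 → bucket 4
693 → bucket 3 (collision)
288 → bucket 3 (collision)
Final buckets:
0: 855 -> 375
1: .
2: 387
3: 183 -> 923 -> 338 -> 998 -> 693 -> 288
4: 844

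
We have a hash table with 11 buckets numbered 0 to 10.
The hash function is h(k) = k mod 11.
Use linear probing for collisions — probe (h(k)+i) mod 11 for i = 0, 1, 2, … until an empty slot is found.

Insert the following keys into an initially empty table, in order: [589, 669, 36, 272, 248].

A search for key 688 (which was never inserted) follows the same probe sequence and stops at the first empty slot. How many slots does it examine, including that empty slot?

Insert 589: h=6, slot 6 empty -> index 6.
Insert 669: h=9, slot 9 empty -> index 9.
Insert 36: h=3, slot 3 empty -> index 3.
Insert 272: h=8, slot 8 empty -> index 8.
Insert 248: h=6, slot 6 occupied -> index 7.
Table: [—, —, —, 36, —, —, 589, 248, 272, 669, —]
Lookup 688: h=6, probe 6,7,8,9,10 → slot 10 empty, not found.

5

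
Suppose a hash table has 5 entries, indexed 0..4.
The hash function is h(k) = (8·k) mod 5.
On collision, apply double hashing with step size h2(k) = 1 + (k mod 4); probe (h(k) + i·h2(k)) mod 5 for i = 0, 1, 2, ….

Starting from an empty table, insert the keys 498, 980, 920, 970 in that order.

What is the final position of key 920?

1

Insert 498: h=4, slot 4 empty => index 4.
Insert 980: h=0, slot 0 empty => index 0.
Insert 920: h=0, h2=1, slot 0 occupied => index 1.
Insert 970: h=0, h2=3, slot 0 occupied => index 3.
Table: [980, 920, —, 970, 498]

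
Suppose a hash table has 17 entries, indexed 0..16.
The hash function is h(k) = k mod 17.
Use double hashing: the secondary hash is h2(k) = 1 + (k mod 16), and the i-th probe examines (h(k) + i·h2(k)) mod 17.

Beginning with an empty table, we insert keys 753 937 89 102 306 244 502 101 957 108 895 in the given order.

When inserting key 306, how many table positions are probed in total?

Insert 753: h=5, slot 5 empty -> index 5.
Insert 937: h=2, slot 2 empty -> index 2.
Insert 89: h=4, slot 4 empty -> index 4.
Insert 102: h=0, slot 0 empty -> index 0.
Insert 306: h=0, h2=3, slot 0 occupied -> index 3.
Insert 244: h=6, slot 6 empty -> index 6.
Insert 502: h=9, slot 9 empty -> index 9.
Insert 101: h=16, slot 16 empty -> index 16.
Insert 957: h=5, h2=14, slots 5,2,16 occupied -> index 13.
Insert 108: h=6, h2=13, slots 6,2 occupied -> index 15.
Insert 895: h=11, slot 11 empty -> index 11.
Table: [102, ∅, 937, 306, 89, 753, 244, ∅, ∅, 502, ∅, 895, ∅, 957, ∅, 108, 101]

2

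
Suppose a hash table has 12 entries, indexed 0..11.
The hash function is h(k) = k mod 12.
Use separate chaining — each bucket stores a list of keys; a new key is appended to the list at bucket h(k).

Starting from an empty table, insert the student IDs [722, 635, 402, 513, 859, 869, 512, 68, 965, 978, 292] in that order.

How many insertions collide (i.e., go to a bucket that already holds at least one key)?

Insert 722: h=2, bucket 2 empty -> new chain.
Insert 635: h=11, bucket 11 empty -> new chain.
Insert 402: h=6, bucket 6 empty -> new chain.
Insert 513: h=9, bucket 9 empty -> new chain.
Insert 859: h=7, bucket 7 empty -> new chain.
Insert 869: h=5, bucket 5 empty -> new chain.
Insert 512: h=8, bucket 8 empty -> new chain.
Insert 68: h=8, bucket 8 nonempty -> append to chain.
Insert 965: h=5, bucket 5 nonempty -> append to chain.
Insert 978: h=6, bucket 6 nonempty -> append to chain.
Insert 292: h=4, bucket 4 empty -> new chain.
Final buckets:
0: _
1: _
2: 722
3: _
4: 292
5: 869 -> 965
6: 402 -> 978
7: 859
8: 512 -> 68
9: 513
10: _
11: 635

3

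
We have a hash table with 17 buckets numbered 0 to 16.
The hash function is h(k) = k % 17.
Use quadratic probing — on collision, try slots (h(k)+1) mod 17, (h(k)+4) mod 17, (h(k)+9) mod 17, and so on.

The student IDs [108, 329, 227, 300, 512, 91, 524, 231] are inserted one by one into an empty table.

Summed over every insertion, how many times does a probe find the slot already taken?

10

108 hashes to 6; slot 6 is free => place at 6.
329 hashes to 6; 6 taken => place at 7.
227 hashes to 6; 6,7 taken => place at 10.
300 hashes to 11; slot 11 is free => place at 11.
512 hashes to 2; slot 2 is free => place at 2.
91 hashes to 6; 6,7,10 taken => place at 15.
524 hashes to 14; slot 14 is free => place at 14.
231 hashes to 10; 10,11,14,2 taken => place at 9.
Table: [—, —, 512, —, —, —, 108, 329, —, 231, 227, 300, —, —, 524, 91, —]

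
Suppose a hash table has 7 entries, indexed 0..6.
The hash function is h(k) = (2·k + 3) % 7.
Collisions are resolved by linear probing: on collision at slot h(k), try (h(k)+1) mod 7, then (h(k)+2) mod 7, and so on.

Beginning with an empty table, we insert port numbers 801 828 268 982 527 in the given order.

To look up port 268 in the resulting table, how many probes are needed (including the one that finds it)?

801: h=2 → slot 2
828: h=0 → slot 0
268: h=0, probe 0,1 → slot 1
982: h=0, probe 0,1,2,3 → slot 3
527: h=0, probe 0,1,2,3,4 → slot 4
Table: [828, 268, 801, 982, 527, _, _]
Lookup 268: h=0, probe 0,1 → found at 1.

2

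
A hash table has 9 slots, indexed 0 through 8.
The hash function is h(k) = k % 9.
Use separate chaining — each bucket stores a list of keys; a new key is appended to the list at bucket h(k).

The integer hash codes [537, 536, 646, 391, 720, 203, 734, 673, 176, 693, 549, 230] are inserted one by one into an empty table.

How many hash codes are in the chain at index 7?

2

Insert 537: h=6, bucket 6 empty -> new chain.
Insert 536: h=5, bucket 5 empty -> new chain.
Insert 646: h=7, bucket 7 empty -> new chain.
Insert 391: h=4, bucket 4 empty -> new chain.
Insert 720: h=0, bucket 0 empty -> new chain.
Insert 203: h=5, bucket 5 nonempty -> append to chain.
Insert 734: h=5, bucket 5 nonempty -> append to chain.
Insert 673: h=7, bucket 7 nonempty -> append to chain.
Insert 176: h=5, bucket 5 nonempty -> append to chain.
Insert 693: h=0, bucket 0 nonempty -> append to chain.
Insert 549: h=0, bucket 0 nonempty -> append to chain.
Insert 230: h=5, bucket 5 nonempty -> append to chain.
Final buckets:
0: 720 -> 693 -> 549
1: ∅
2: ∅
3: ∅
4: 391
5: 536 -> 203 -> 734 -> 176 -> 230
6: 537
7: 646 -> 673
8: ∅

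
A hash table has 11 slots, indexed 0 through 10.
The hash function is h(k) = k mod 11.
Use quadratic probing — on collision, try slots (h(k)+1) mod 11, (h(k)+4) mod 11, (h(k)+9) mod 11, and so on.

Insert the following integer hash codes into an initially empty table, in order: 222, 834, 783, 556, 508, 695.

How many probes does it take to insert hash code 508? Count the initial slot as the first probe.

4

Insert 222: h=2, slot 2 empty -> index 2.
Insert 834: h=9, slot 9 empty -> index 9.
Insert 783: h=2, slot 2 occupied -> index 3.
Insert 556: h=6, slot 6 empty -> index 6.
Insert 508: h=2, slots 2,3,6 occupied -> index 0.
Insert 695: h=2, slots 2,3,6,0 occupied -> index 7.
Table: [508, ∅, 222, 783, ∅, ∅, 556, 695, ∅, 834, ∅]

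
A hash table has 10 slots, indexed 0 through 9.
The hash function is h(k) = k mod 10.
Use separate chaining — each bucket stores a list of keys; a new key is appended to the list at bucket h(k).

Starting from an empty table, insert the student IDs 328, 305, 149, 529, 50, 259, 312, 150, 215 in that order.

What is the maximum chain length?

Insert 328: h=8, bucket 8 empty -> new chain.
Insert 305: h=5, bucket 5 empty -> new chain.
Insert 149: h=9, bucket 9 empty -> new chain.
Insert 529: h=9, bucket 9 nonempty -> append to chain.
Insert 50: h=0, bucket 0 empty -> new chain.
Insert 259: h=9, bucket 9 nonempty -> append to chain.
Insert 312: h=2, bucket 2 empty -> new chain.
Insert 150: h=0, bucket 0 nonempty -> append to chain.
Insert 215: h=5, bucket 5 nonempty -> append to chain.
Final buckets:
0: 50 -> 150
1: -
2: 312
3: -
4: -
5: 305 -> 215
6: -
7: -
8: 328
9: 149 -> 529 -> 259

3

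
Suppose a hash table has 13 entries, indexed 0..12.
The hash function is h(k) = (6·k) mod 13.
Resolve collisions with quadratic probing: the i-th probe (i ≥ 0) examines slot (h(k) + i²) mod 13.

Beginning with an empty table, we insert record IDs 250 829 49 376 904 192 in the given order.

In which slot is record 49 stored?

9

250: h=5 -> slot 5
829: h=8 -> slot 8
49: h=8, probe 8,9 -> slot 9
376: h=7 -> slot 7
904: h=3 -> slot 3
192: h=8, probe 8,9,12 -> slot 12
Table: [., ., ., 904, ., 250, ., 376, 829, 49, ., ., 192]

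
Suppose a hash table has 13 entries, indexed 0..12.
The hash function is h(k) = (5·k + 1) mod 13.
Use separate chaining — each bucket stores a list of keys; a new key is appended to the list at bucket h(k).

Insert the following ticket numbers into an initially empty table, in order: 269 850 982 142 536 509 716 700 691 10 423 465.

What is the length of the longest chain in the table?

269 → bucket 7
850 → bucket 0
982 → bucket 10
142 → bucket 9
536 → bucket 3
509 → bucket 11
716 → bucket 6
700 → bucket 4
691 → bucket 11 (collision)
10 → bucket 12
423 → bucket 10 (collision)
465 → bucket 12 (collision)
Final buckets:
0: 850
1: -
2: -
3: 536
4: 700
5: -
6: 716
7: 269
8: -
9: 142
10: 982 -> 423
11: 509 -> 691
12: 10 -> 465

2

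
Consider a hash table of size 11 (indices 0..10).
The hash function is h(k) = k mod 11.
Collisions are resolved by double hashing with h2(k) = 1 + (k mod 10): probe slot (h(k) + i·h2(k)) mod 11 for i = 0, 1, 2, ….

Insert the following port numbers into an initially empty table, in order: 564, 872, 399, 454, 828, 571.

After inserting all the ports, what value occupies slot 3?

564 hashes to 3; slot 3 is free -> place at 3.
872 hashes to 3, h2=3; 3 taken -> place at 6.
399 hashes to 3, h2=10; 3 taken -> place at 2.
454 hashes to 3, h2=5; 3 taken -> place at 8.
828 hashes to 3, h2=9; 3 taken -> place at 1.
571 hashes to 10; slot 10 is free -> place at 10.
Table: [-, 828, 399, 564, -, -, 872, -, 454, -, 571]

564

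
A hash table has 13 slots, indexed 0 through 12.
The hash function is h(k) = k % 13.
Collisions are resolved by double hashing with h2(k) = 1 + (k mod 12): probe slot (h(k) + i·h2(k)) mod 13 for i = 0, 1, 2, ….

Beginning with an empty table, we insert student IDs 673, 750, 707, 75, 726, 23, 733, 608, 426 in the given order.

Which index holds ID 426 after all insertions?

Insert 673: h=10, slot 10 empty -> index 10.
Insert 750: h=9, slot 9 empty -> index 9.
Insert 707: h=5, slot 5 empty -> index 5.
Insert 75: h=10, h2=4, slot 10 occupied -> index 1.
Insert 726: h=11, slot 11 empty -> index 11.
Insert 23: h=10, h2=12, slots 10,9 occupied -> index 8.
Insert 733: h=5, h2=2, slot 5 occupied -> index 7.
Insert 608: h=10, h2=9, slot 10 occupied -> index 6.
Insert 426: h=10, h2=7, slot 10 occupied -> index 4.
Table: [—, 75, —, —, 426, 707, 608, 733, 23, 750, 673, 726, —]

4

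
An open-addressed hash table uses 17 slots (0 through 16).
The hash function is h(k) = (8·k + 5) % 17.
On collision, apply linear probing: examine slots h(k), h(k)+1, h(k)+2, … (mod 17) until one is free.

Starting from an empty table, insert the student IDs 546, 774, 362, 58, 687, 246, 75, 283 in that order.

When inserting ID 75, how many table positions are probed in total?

Insert 546: h=4, slot 4 empty -> index 4.
Insert 774: h=9, slot 9 empty -> index 9.
Insert 362: h=11, slot 11 empty -> index 11.
Insert 58: h=10, slot 10 empty -> index 10.
Insert 687: h=10, slots 10,11 occupied -> index 12.
Insert 246: h=1, slot 1 empty -> index 1.
Insert 75: h=10, slots 10,11,12 occupied -> index 13.
Insert 283: h=8, slot 8 empty -> index 8.
Table: [∅, 246, ∅, ∅, 546, ∅, ∅, ∅, 283, 774, 58, 362, 687, 75, ∅, ∅, ∅]

4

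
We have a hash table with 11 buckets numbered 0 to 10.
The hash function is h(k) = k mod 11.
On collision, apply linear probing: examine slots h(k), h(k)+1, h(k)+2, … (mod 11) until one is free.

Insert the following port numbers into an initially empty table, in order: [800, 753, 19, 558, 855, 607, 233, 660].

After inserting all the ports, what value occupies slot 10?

558

Insert 800: h=8, slot 8 empty => index 8.
Insert 753: h=5, slot 5 empty => index 5.
Insert 19: h=8, slot 8 occupied => index 9.
Insert 558: h=8, slots 8,9 occupied => index 10.
Insert 855: h=8, slots 8,9,10 occupied => index 0.
Insert 607: h=2, slot 2 empty => index 2.
Insert 233: h=2, slot 2 occupied => index 3.
Insert 660: h=0, slot 0 occupied => index 1.
Table: [855, 660, 607, 233, ., 753, ., ., 800, 19, 558]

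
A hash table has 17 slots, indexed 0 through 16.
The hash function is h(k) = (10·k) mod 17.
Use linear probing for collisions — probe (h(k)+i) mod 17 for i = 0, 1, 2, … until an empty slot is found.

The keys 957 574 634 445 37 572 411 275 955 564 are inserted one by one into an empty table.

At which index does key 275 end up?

1

957 hashes to 16; slot 16 is free → place at 16.
574 hashes to 11; slot 11 is free → place at 11.
634 hashes to 16; 16 taken → place at 0.
445 hashes to 13; slot 13 is free → place at 13.
37 hashes to 13; 13 taken → place at 14.
572 hashes to 8; slot 8 is free → place at 8.
411 hashes to 13; 13,14 taken → place at 15.
275 hashes to 13; 13,14,15,16,0 taken → place at 1.
955 hashes to 13; 13,14,15,16,0,1 taken → place at 2.
564 hashes to 13; 13,14,15,16,0,1,2 taken → place at 3.
Table: [634, 275, 955, 564, _, _, _, _, 572, _, _, 574, _, 445, 37, 411, 957]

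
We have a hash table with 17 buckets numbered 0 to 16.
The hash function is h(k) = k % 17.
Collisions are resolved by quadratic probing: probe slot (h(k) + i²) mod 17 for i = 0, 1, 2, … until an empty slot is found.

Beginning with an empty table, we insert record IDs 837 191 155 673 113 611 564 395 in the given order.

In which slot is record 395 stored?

8

837: h=4 -> slot 4
191: h=4, probe 4,5 -> slot 5
155: h=2 -> slot 2
673: h=10 -> slot 10
113: h=11 -> slot 11
611: h=16 -> slot 16
564: h=3 -> slot 3
395: h=4, probe 4,5,8 -> slot 8
Table: [., ., 155, 564, 837, 191, ., ., 395, ., 673, 113, ., ., ., ., 611]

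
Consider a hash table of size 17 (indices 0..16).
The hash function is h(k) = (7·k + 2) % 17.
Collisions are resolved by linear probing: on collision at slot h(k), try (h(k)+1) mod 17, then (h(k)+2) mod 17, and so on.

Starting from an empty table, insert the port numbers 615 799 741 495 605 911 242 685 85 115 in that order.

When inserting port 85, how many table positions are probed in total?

Insert 615: h=6, slot 6 empty => index 6.
Insert 799: h=2, slot 2 empty => index 2.
Insert 741: h=4, slot 4 empty => index 4.
Insert 495: h=16, slot 16 empty => index 16.
Insert 605: h=4, slot 4 occupied => index 5.
Insert 911: h=4, slots 4,5,6 occupied => index 7.
Insert 242: h=13, slot 13 empty => index 13.
Insert 685: h=3, slot 3 empty => index 3.
Insert 85: h=2, slots 2,3,4,5,6,7 occupied => index 8.
Insert 115: h=8, slot 8 occupied => index 9.
Table: [—, —, 799, 685, 741, 605, 615, 911, 85, 115, —, —, —, 242, —, —, 495]

7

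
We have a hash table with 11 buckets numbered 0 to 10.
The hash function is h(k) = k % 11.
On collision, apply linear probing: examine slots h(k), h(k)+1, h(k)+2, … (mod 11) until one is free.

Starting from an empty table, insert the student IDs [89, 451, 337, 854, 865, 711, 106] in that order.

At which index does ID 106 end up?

Insert 89: h=1, slot 1 empty => index 1.
Insert 451: h=0, slot 0 empty => index 0.
Insert 337: h=7, slot 7 empty => index 7.
Insert 854: h=7, slot 7 occupied => index 8.
Insert 865: h=7, slots 7,8 occupied => index 9.
Insert 711: h=7, slots 7,8,9 occupied => index 10.
Insert 106: h=7, slots 7,8,9,10,0,1 occupied => index 2.
Table: [451, 89, 106, -, -, -, -, 337, 854, 865, 711]

2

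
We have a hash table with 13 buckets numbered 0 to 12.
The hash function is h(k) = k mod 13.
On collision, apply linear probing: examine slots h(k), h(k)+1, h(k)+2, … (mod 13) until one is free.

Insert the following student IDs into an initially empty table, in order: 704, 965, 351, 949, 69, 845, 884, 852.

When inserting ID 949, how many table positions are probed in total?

2

Insert 704: h=2, slot 2 empty → index 2.
Insert 965: h=3, slot 3 empty → index 3.
Insert 351: h=0, slot 0 empty → index 0.
Insert 949: h=0, slot 0 occupied → index 1.
Insert 69: h=4, slot 4 empty → index 4.
Insert 845: h=0, slots 0,1,2,3,4 occupied → index 5.
Insert 884: h=0, slots 0,1,2,3,4,5 occupied → index 6.
Insert 852: h=7, slot 7 empty → index 7.
Table: [351, 949, 704, 965, 69, 845, 884, 852, —, —, —, —, —]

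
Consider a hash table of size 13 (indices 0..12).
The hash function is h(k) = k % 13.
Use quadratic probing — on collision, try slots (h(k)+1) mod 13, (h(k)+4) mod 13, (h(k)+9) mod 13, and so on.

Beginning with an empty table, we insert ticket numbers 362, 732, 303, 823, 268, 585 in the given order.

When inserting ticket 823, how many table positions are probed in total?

3

362 hashes to 11; slot 11 is free -> place at 11.
732 hashes to 4; slot 4 is free -> place at 4.
303 hashes to 4; 4 taken -> place at 5.
823 hashes to 4; 4,5 taken -> place at 8.
268 hashes to 8; 8 taken -> place at 9.
585 hashes to 0; slot 0 is free -> place at 0.
Table: [585, _, _, _, 732, 303, _, _, 823, 268, _, 362, _]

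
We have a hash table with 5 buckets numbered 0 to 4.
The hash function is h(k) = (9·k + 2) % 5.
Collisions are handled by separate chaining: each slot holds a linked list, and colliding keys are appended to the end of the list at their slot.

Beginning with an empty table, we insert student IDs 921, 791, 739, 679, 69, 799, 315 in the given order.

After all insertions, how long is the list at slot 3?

4

921 → bucket 1
791 → bucket 1 (collision)
739 → bucket 3
679 → bucket 3 (collision)
69 → bucket 3 (collision)
799 → bucket 3 (collision)
315 → bucket 2
Final buckets:
0: -
1: 921 -> 791
2: 315
3: 739 -> 679 -> 69 -> 799
4: -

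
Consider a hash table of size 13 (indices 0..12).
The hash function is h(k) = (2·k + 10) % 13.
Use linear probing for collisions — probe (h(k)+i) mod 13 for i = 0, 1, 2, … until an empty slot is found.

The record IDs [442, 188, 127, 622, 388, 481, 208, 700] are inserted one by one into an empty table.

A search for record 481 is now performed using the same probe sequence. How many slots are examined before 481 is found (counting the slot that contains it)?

2

442 hashes to 10; slot 10 is free => place at 10.
188 hashes to 9; slot 9 is free => place at 9.
127 hashes to 4; slot 4 is free => place at 4.
622 hashes to 6; slot 6 is free => place at 6.
388 hashes to 6; 6 taken => place at 7.
481 hashes to 10; 10 taken => place at 11.
208 hashes to 10; 10,11 taken => place at 12.
700 hashes to 6; 6,7 taken => place at 8.
Table: [., ., ., ., 127, ., 622, 388, 700, 188, 442, 481, 208]
Lookup 481: h=10, probe 10,11 → found at 11.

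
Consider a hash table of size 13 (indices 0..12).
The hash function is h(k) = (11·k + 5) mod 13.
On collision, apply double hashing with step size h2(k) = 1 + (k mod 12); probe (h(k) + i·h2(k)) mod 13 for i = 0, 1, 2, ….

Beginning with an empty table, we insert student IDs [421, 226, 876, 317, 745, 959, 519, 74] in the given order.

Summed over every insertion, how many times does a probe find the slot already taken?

3

421 hashes to 8; slot 8 is free => place at 8.
226 hashes to 8, h2=11; 8 taken => place at 6.
876 hashes to 8, h2=1; 8 taken => place at 9.
317 hashes to 8, h2=6; 8 taken => place at 1.
745 hashes to 10; slot 10 is free => place at 10.
959 hashes to 11; slot 11 is free => place at 11.
519 hashes to 7; slot 7 is free => place at 7.
74 hashes to 0; slot 0 is free => place at 0.
Table: [74, 317, —, —, —, —, 226, 519, 421, 876, 745, 959, —]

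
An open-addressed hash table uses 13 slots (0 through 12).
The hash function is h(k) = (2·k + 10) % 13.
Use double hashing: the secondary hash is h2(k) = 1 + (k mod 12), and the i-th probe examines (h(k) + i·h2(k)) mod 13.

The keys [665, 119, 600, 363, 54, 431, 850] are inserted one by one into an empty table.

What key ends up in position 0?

665: h=1 → slot 1
119: h=1, h2=12, probe 1,0 → slot 0
600: h=1, h2=1, probe 1,2 → slot 2
363: h=8 → slot 8
54: h=1, h2=7, probe 1,8,2,9 → slot 9
431: h=1, h2=12, probe 1,0,12 → slot 12
850: h=7 → slot 7
Table: [119, 665, 600, —, —, —, —, 850, 363, 54, —, —, 431]

119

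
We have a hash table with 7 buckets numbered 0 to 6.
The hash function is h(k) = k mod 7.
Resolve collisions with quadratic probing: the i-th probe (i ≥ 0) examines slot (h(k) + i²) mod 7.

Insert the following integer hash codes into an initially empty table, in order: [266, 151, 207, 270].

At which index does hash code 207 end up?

5

266: h=0 => slot 0
151: h=4 => slot 4
207: h=4, probe 4,5 => slot 5
270: h=4, probe 4,5,1 => slot 1
Table: [266, 270, ., ., 151, 207, .]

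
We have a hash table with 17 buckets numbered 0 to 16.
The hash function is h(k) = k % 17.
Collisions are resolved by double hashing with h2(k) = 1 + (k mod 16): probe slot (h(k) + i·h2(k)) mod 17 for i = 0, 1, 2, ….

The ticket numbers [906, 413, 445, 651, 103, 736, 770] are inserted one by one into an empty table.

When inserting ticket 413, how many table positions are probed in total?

2

Insert 906: h=5, slot 5 empty → index 5.
Insert 413: h=5, h2=14, slot 5 occupied → index 2.
Insert 445: h=3, slot 3 empty → index 3.
Insert 651: h=5, h2=12, slot 5 occupied → index 0.
Insert 103: h=1, slot 1 empty → index 1.
Insert 736: h=5, h2=1, slot 5 occupied → index 6.
Insert 770: h=5, h2=3, slot 5 occupied → index 8.
Table: [651, 103, 413, 445, -, 906, 736, -, 770, -, -, -, -, -, -, -, -]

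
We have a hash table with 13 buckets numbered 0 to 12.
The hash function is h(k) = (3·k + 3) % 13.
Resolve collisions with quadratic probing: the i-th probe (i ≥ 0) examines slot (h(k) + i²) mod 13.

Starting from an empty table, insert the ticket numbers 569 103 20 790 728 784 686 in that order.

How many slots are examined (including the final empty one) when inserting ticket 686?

5

569 hashes to 7; slot 7 is free -> place at 7.
103 hashes to 0; slot 0 is free -> place at 0.
20 hashes to 11; slot 11 is free -> place at 11.
790 hashes to 7; 7 taken -> place at 8.
728 hashes to 3; slot 3 is free -> place at 3.
784 hashes to 2; slot 2 is free -> place at 2.
686 hashes to 7; 7,8,11,3 taken -> place at 10.
Table: [103, ∅, 784, 728, ∅, ∅, ∅, 569, 790, ∅, 686, 20, ∅]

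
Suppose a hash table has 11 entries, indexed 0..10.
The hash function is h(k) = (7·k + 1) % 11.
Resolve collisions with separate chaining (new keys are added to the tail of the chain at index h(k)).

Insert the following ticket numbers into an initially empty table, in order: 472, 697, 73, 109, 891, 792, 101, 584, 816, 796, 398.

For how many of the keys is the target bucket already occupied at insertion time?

Insert 472: h=5, bucket 5 empty → new chain.
Insert 697: h=7, bucket 7 empty → new chain.
Insert 73: h=6, bucket 6 empty → new chain.
Insert 109: h=5, bucket 5 nonempty → append to chain.
Insert 891: h=1, bucket 1 empty → new chain.
Insert 792: h=1, bucket 1 nonempty → append to chain.
Insert 101: h=4, bucket 4 empty → new chain.
Insert 584: h=8, bucket 8 empty → new chain.
Insert 816: h=4, bucket 4 nonempty → append to chain.
Insert 796: h=7, bucket 7 nonempty → append to chain.
Insert 398: h=4, bucket 4 nonempty → append to chain.
Final buckets:
0: ∅
1: 891 -> 792
2: ∅
3: ∅
4: 101 -> 816 -> 398
5: 472 -> 109
6: 73
7: 697 -> 796
8: 584
9: ∅
10: ∅

5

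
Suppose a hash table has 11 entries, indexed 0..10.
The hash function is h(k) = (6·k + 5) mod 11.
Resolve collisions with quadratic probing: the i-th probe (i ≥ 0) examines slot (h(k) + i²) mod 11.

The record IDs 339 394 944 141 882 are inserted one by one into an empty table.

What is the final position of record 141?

2

339: h=4 → slot 4
394: h=4, probe 4,5 → slot 5
944: h=4, probe 4,5,8 → slot 8
141: h=4, probe 4,5,8,2 → slot 2
882: h=6 → slot 6
Table: [—, —, 141, —, 339, 394, 882, —, 944, —, —]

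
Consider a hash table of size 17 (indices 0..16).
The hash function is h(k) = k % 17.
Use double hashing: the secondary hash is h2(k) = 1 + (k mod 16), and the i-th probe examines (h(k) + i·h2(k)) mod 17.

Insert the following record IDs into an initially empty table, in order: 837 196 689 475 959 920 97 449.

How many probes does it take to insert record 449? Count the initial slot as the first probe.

Insert 837: h=4, slot 4 empty -> index 4.
Insert 196: h=9, slot 9 empty -> index 9.
Insert 689: h=9, h2=2, slot 9 occupied -> index 11.
Insert 475: h=16, slot 16 empty -> index 16.
Insert 959: h=7, slot 7 empty -> index 7.
Insert 920: h=2, slot 2 empty -> index 2.
Insert 97: h=12, slot 12 empty -> index 12.
Insert 449: h=7, h2=2, slots 7,9,11 occupied -> index 13.
Table: [-, -, 920, -, 837, -, -, 959, -, 196, -, 689, 97, 449, -, -, 475]

4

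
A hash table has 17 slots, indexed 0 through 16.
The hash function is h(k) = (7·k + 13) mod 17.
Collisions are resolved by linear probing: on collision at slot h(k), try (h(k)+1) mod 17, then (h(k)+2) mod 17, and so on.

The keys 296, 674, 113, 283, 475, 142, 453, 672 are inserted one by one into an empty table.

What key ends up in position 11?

296

296: h=11 => slot 11
674: h=5 => slot 5
113: h=5, probe 5,6 => slot 6
283: h=5, probe 5,6,7 => slot 7
475: h=6, probe 6,7,8 => slot 8
142: h=4 => slot 4
453: h=5, probe 5,6,7,8,9 => slot 9
672: h=8, probe 8,9,10 => slot 10
Table: [∅, ∅, ∅, ∅, 142, 674, 113, 283, 475, 453, 672, 296, ∅, ∅, ∅, ∅, ∅]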